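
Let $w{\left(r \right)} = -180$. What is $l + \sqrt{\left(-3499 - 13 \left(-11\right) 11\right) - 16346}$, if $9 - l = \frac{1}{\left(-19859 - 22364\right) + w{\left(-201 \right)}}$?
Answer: $\frac{381628}{42403} + 4 i \sqrt{1142} \approx 9.0 + 135.17 i$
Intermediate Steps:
$l = \frac{381628}{42403}$ ($l = 9 - \frac{1}{\left(-19859 - 22364\right) - 180} = 9 - \frac{1}{-42223 - 180} = 9 - \frac{1}{-42403} = 9 - - \frac{1}{42403} = 9 + \frac{1}{42403} = \frac{381628}{42403} \approx 9.0$)
$l + \sqrt{\left(-3499 - 13 \left(-11\right) 11\right) - 16346} = \frac{381628}{42403} + \sqrt{\left(-3499 - 13 \left(-11\right) 11\right) - 16346} = \frac{381628}{42403} + \sqrt{\left(-3499 - \left(-143\right) 11\right) - 16346} = \frac{381628}{42403} + \sqrt{\left(-3499 - -1573\right) - 16346} = \frac{381628}{42403} + \sqrt{\left(-3499 + 1573\right) - 16346} = \frac{381628}{42403} + \sqrt{-1926 - 16346} = \frac{381628}{42403} + \sqrt{-18272} = \frac{381628}{42403} + 4 i \sqrt{1142}$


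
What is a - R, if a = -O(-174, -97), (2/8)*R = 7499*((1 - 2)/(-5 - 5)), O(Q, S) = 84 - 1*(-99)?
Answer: -15913/5 ≈ -3182.6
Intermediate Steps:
O(Q, S) = 183 (O(Q, S) = 84 + 99 = 183)
R = 14998/5 (R = 4*(7499*((1 - 2)/(-5 - 5))) = 4*(7499*(-1/(-10))) = 4*(7499*(-1*(-1/10))) = 4*(7499*(1/10)) = 4*(7499/10) = 14998/5 ≈ 2999.6)
a = -183 (a = -1*183 = -183)
a - R = -183 - 1*14998/5 = -183 - 14998/5 = -15913/5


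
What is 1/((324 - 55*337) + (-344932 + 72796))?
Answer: -1/290347 ≈ -3.4442e-6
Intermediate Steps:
1/((324 - 55*337) + (-344932 + 72796)) = 1/((324 - 18535) - 272136) = 1/(-18211 - 272136) = 1/(-290347) = -1/290347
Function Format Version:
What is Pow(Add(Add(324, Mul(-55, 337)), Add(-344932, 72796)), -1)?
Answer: Rational(-1, 290347) ≈ -3.4442e-6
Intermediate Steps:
Pow(Add(Add(324, Mul(-55, 337)), Add(-344932, 72796)), -1) = Pow(Add(Add(324, -18535), -272136), -1) = Pow(Add(-18211, -272136), -1) = Pow(-290347, -1) = Rational(-1, 290347)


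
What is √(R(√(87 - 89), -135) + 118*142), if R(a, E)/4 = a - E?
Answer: 2*√(4324 + I*√2) ≈ 131.51 + 0.021507*I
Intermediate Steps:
R(a, E) = -4*E + 4*a (R(a, E) = 4*(a - E) = -4*E + 4*a)
√(R(√(87 - 89), -135) + 118*142) = √((-4*(-135) + 4*√(87 - 89)) + 118*142) = √((540 + 4*√(-2)) + 16756) = √((540 + 4*(I*√2)) + 16756) = √((540 + 4*I*√2) + 16756) = √(17296 + 4*I*√2)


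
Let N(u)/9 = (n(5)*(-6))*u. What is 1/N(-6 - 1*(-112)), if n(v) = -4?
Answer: 1/22896 ≈ 4.3676e-5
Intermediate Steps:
N(u) = 216*u (N(u) = 9*((-4*(-6))*u) = 9*(24*u) = 216*u)
1/N(-6 - 1*(-112)) = 1/(216*(-6 - 1*(-112))) = 1/(216*(-6 + 112)) = 1/(216*106) = 1/22896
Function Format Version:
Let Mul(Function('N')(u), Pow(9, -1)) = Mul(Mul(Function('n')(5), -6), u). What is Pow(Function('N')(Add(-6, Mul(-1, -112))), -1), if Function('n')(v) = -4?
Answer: Rational(1, 22896) ≈ 4.3676e-5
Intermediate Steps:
Function('N')(u) = Mul(216, u) (Function('N')(u) = Mul(9, Mul(Mul(-4, -6), u)) = Mul(9, Mul(24, u)) = Mul(216, u))
Pow(Function('N')(Add(-6, Mul(-1, -112))), -1) = Pow(Mul(216, Add(-6, Mul(-1, -112))), -1) = Pow(Mul(216, Add(-6, 112)), -1) = Pow(Mul(216, 106), -1) = Pow(22896, -1) = Rational(1, 22896)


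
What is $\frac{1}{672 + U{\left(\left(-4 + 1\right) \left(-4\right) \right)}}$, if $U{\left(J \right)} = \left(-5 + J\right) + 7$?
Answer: $\frac{1}{686} \approx 0.0014577$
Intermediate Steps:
$U{\left(J \right)} = 2 + J$
$\frac{1}{672 + U{\left(\left(-4 + 1\right) \left(-4\right) \right)}} = \frac{1}{672 + \left(2 + \left(-4 + 1\right) \left(-4\right)\right)} = \frac{1}{672 + \left(2 - -12\right)} = \frac{1}{672 + \left(2 + 12\right)} = \frac{1}{672 + 14} = \frac{1}{686}$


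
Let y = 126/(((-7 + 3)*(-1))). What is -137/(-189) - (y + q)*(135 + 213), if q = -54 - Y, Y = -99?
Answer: -5031421/189 ≈ -26621.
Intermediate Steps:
q = 45 (q = -54 - 1*(-99) = -54 + 99 = 45)
y = 63/2 (y = 126/((-4*(-1))) = 126/4 = 126*(¼) = 63/2 ≈ 31.500)
-137/(-189) - (y + q)*(135 + 213) = -137/(-189) - (63/2 + 45)*(135 + 213) = -137*(-1/189) - 153*348/2 = 137/189 - 1*26622 = 137/189 - 26622 = -5031421/189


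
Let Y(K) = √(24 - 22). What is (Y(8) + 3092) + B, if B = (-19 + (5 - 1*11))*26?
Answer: 2442 + √2 ≈ 2443.4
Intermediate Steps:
Y(K) = √2
B = -650 (B = (-19 + (5 - 11))*26 = (-19 - 6)*26 = -25*26 = -650)
(Y(8) + 3092) + B = (√2 + 3092) - 650 = (3092 + √2) - 650 = 2442 + √2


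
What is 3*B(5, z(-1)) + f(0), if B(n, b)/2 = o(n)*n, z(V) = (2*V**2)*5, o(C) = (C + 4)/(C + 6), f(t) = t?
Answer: 270/11 ≈ 24.545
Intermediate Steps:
o(C) = (4 + C)/(6 + C)
z(V) = 10*V**2
B(n, b) = 2*n*(4 + n)/(6 + n) (B(n, b) = 2*(((4 + n)/(6 + n))*n) = 2*(n*(4 + n)/(6 + n)) = 2*n*(4 + n)/(6 + n))
3*B(5, z(-1)) + f(0) = 3*(2*5*(4 + 5)/(6 + 5)) + 0 = 3*(2*5*9/11) + 0 = 3*(2*5*(1/11)*9) + 0 = 3*(90/11) + 0 = 270/11 + 0 = 270/11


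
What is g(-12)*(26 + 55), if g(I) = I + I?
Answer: -1944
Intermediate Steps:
g(I) = 2*I
g(-12)*(26 + 55) = (2*(-12))*(26 + 55) = -24*81 = -1944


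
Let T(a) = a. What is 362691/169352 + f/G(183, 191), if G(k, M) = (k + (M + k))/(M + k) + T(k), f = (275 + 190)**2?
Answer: 13720208255109/11685118648 ≈ 1174.2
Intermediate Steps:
f = 216225 (f = 465**2 = 216225)
G(k, M) = k + (M + 2*k)/(M + k) (G(k, M) = (k + (M + k))/(M + k) + k = (M + 2*k)/(M + k) + k = k + (M + 2*k)/(M + k))
362691/169352 + f/G(183, 191) = 362691/169352 + 216225/(((191 + 183**2 + 2*183 + 191*183)/(191 + 183))) = 362691*(1/169352) + 216225/(((191 + 33489 + 366 + 34953)/374)) = 362691/169352 + 216225/(((1/374)*68999)) = 362691/169352 + 216225/(68999/374) = 362691/169352 + 216225*(374/68999) = 362691/169352 + 80868150/68999 = 13720208255109/11685118648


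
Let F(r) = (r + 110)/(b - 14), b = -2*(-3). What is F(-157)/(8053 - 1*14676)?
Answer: -47/52984 ≈ -0.00088706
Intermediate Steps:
b = 6
F(r) = -55/4 - r/8 (F(r) = (r + 110)/(6 - 14) = (110 + r)/(-8) = (110 + r)*(-⅛) = -55/4 - r/8)
F(-157)/(8053 - 1*14676) = (-55/4 - ⅛*(-157))/(8053 - 1*14676) = (-55/4 + 157/8)/(8053 - 14676) = (47/8)/(-6623) = (47/8)*(-1/6623) = -47/52984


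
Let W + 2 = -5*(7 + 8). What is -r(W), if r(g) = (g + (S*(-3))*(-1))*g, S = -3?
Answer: -6622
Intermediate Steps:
W = -77 (W = -2 - 5*(7 + 8) = -2 - 5*15 = -2 - 75 = -77)
r(g) = g*(-9 + g) (r(g) = (g - 3*(-3)*(-1))*g = (g + 9*(-1))*g = (g - 9)*g = (-9 + g)*g = g*(-9 + g))
-r(W) = -(-77)*(-9 - 77) = -(-77)*(-86) = -1*6622 = -6622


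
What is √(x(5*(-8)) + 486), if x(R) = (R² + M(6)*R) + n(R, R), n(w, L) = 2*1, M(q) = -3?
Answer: 4*√138 ≈ 46.989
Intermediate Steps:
n(w, L) = 2
x(R) = 2 + R² - 3*R (x(R) = (R² - 3*R) + 2 = 2 + R² - 3*R)
√(x(5*(-8)) + 486) = √((2 + (5*(-8))² - 15*(-8)) + 486) = √((2 + (-40)² - 3*(-40)) + 486) = √((2 + 1600 + 120) + 486) = √(1722 + 486) = √2208 = 4*√138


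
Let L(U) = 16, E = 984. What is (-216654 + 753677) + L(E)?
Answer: 537039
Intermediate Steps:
(-216654 + 753677) + L(E) = (-216654 + 753677) + 16 = 537023 + 16 = 537039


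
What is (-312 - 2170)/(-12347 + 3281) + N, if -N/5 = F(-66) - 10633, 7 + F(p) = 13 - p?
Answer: 239366306/4533 ≈ 52805.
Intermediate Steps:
F(p) = 6 - p (F(p) = -7 + (13 - p) = 6 - p)
N = 52805 (N = -5*((6 - 1*(-66)) - 10633) = -5*((6 + 66) - 10633) = -5*(72 - 10633) = -5*(-10561) = 52805)
(-312 - 2170)/(-12347 + 3281) + N = (-312 - 2170)/(-12347 + 3281) + 52805 = -2482/(-9066) + 52805 = -2482*(-1/9066) + 52805 = 1241/4533 + 52805 = 239366306/4533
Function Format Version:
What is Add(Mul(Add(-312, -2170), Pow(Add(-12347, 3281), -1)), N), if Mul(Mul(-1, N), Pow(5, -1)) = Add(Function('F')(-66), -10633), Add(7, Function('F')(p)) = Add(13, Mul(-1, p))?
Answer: Rational(239366306, 4533) ≈ 52805.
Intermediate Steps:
Function('F')(p) = Add(6, Mul(-1, p)) (Function('F')(p) = Add(-7, Add(13, Mul(-1, p))) = Add(6, Mul(-1, p)))
N = 52805 (N = Mul(-5, Add(Add(6, Mul(-1, -66)), -10633)) = Mul(-5, Add(Add(6, 66), -10633)) = Mul(-5, Add(72, -10633)) = Mul(-5, -10561) = 52805)
Add(Mul(Add(-312, -2170), Pow(Add(-12347, 3281), -1)), N) = Add(Mul(Add(-312, -2170), Pow(Add(-12347, 3281), -1)), 52805) = Add(Mul(-2482, Pow(-9066, -1)), 52805) = Add(Mul(-2482, Rational(-1, 9066)), 52805) = Add(Rational(1241, 4533), 52805) = Rational(239366306, 4533)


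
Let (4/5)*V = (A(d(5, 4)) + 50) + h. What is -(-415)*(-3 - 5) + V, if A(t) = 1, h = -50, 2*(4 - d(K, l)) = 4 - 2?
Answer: -13275/4 ≈ -3318.8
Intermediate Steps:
d(K, l) = 3 (d(K, l) = 4 - (4 - 2)/2 = 4 - ½*2 = 4 - 1 = 3)
V = 5/4 (V = 5*((1 + 50) - 50)/4 = 5*(51 - 50)/4 = (5/4)*1 = 5/4 ≈ 1.2500)
-(-415)*(-3 - 5) + V = -(-415)*(-3 - 5) + 5/4 = -(-415)*(-8) + 5/4 = -83*40 + 5/4 = -3320 + 5/4 = -13275/4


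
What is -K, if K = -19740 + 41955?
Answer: -22215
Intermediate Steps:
K = 22215
-K = -1*22215 = -22215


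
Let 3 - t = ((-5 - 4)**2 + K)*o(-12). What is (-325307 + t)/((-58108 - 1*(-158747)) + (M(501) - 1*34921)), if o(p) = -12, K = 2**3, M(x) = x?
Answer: -324236/66219 ≈ -4.8964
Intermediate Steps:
K = 8
t = 1071 (t = 3 - ((-5 - 4)**2 + 8)*(-12) = 3 - ((-9)**2 + 8)*(-12) = 3 - (81 + 8)*(-12) = 3 - 89*(-12) = 3 - 1*(-1068) = 3 + 1068 = 1071)
(-325307 + t)/((-58108 - 1*(-158747)) + (M(501) - 1*34921)) = (-325307 + 1071)/((-58108 - 1*(-158747)) + (501 - 1*34921)) = -324236/((-58108 + 158747) + (501 - 34921)) = -324236/(100639 - 34420) = -324236/66219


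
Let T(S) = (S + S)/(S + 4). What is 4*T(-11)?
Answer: 88/7 ≈ 12.571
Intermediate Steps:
T(S) = 2*S/(4 + S) (T(S) = (2*S)/(4 + S) = 2*S/(4 + S))
4*T(-11) = 4*(2*(-11)/(4 - 11)) = 4*(2*(-11)/(-7)) = 4*(2*(-11)*(-⅐)) = 4*(22/7) = 88/7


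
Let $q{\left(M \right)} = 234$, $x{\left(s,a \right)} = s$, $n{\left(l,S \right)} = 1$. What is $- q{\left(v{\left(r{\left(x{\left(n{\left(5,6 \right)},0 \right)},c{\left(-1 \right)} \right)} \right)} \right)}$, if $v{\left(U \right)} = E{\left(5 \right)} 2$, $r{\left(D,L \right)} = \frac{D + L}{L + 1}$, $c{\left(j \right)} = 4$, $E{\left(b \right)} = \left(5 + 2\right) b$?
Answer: $-234$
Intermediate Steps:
$E{\left(b \right)} = 7 b$
$r{\left(D,L \right)} = \frac{D + L}{1 + L}$
$v{\left(U \right)} = 70$ ($v{\left(U \right)} = 7 \cdot 5 \cdot 2 = 35 \cdot 2 = 70$)
$- q{\left(v{\left(r{\left(x{\left(n{\left(5,6 \right)},0 \right)},c{\left(-1 \right)} \right)} \right)} \right)} = \left(-1\right) 234 = -234$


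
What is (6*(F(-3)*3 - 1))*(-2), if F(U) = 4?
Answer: -132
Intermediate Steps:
(6*(F(-3)*3 - 1))*(-2) = (6*(4*3 - 1))*(-2) = (6*(12 - 1))*(-2) = (6*11)*(-2) = 66*(-2) = -132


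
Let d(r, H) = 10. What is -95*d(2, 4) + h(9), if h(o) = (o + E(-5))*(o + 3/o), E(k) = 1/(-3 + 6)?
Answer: -7766/9 ≈ -862.89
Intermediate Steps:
E(k) = 1/3
h(o) = (1/3 + o)*(o + 3/o) (h(o) = (o + 1/3)*(o + 3/o) = (1/3 + o)*(o + 3/o))
-95*d(2, 4) + h(9) = -95*10 + (3 + 1/9 + 9**2 + (1/3)*9) = -950 + (3 + 1/9 + 81 + 3) = -950 + 784/9 = -7766/9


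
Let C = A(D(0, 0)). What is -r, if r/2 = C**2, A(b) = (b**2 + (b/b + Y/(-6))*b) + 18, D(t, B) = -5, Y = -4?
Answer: -21632/9 ≈ -2403.6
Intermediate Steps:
A(b) = 18 + b**2 + 5*b/3 (A(b) = (b**2 + (b/b - 4/(-6))*b) + 18 = (b**2 + (1 - 4*(-1/6))*b) + 18 = (b**2 + (1 + 2/3)*b) + 18 = (b**2 + 5*b/3) + 18 = 18 + b**2 + 5*b/3)
C = 104/3 (C = 18 + (-5)**2 + (5/3)*(-5) = 18 + 25 - 25/3 = 104/3 ≈ 34.667)
r = 21632/9 (r = 2*(104/3)**2 = 2*(10816/9) = 21632/9 ≈ 2403.6)
-r = -1*21632/9 = -21632/9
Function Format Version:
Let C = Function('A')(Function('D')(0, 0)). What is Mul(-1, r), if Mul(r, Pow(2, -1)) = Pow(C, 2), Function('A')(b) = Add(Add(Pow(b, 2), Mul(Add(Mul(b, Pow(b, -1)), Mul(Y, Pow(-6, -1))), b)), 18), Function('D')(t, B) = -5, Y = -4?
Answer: Rational(-21632, 9) ≈ -2403.6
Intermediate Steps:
Function('A')(b) = Add(18, Pow(b, 2), Mul(Rational(5, 3), b)) (Function('A')(b) = Add(Add(Pow(b, 2), Mul(Add(Mul(b, Pow(b, -1)), Mul(-4, Pow(-6, -1))), b)), 18) = Add(Add(Pow(b, 2), Mul(Add(1, Mul(-4, Rational(-1, 6))), b)), 18) = Add(Add(Pow(b, 2), Mul(Add(1, Rational(2, 3)), b)), 18) = Add(Add(Pow(b, 2), Mul(Rational(5, 3), b)), 18) = Add(18, Pow(b, 2), Mul(Rational(5, 3), b)))
C = Rational(104, 3) (C = Add(18, Pow(-5, 2), Mul(Rational(5, 3), -5)) = Add(18, 25, Rational(-25, 3)) = Rational(104, 3) ≈ 34.667)
r = Rational(21632, 9) (r = Mul(2, Pow(Rational(104, 3), 2)) = Mul(2, Rational(10816, 9)) = Rational(21632, 9) ≈ 2403.6)
Mul(-1, r) = Mul(-1, Rational(21632, 9)) = Rational(-21632, 9)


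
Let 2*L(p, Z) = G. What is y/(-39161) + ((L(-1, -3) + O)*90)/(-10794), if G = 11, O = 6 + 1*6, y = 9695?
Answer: -7920305/20128754 ≈ -0.39348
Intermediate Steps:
O = 12 (O = 6 + 6 = 12)
L(p, Z) = 11/2 (L(p, Z) = (1/2)*11 = 11/2)
y/(-39161) + ((L(-1, -3) + O)*90)/(-10794) = 9695/(-39161) + ((11/2 + 12)*90)/(-10794) = 9695*(-1/39161) + ((35/2)*90)*(-1/10794) = -9695/39161 + 1575*(-1/10794) = -9695/39161 - 75/514 = -7920305/20128754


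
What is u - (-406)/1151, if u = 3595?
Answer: 4138251/1151 ≈ 3595.4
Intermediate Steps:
u - (-406)/1151 = 3595 - (-406)/1151 = 3595 - 1*(-406/1151) = 3595 + 406/1151 = 4138251/1151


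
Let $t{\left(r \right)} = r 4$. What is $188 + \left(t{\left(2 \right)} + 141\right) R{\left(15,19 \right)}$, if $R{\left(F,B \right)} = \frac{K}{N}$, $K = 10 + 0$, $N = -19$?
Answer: $\frac{2082}{19} \approx 109.58$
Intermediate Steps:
$t{\left(r \right)} = 4 r$
$K = 10$
$R{\left(F,B \right)} = - \frac{10}{19}$ ($R{\left(F,B \right)} = \frac{10}{-19} = 10 \left(- \frac{1}{19}\right) = - \frac{10}{19}$)
$188 + \left(t{\left(2 \right)} + 141\right) R{\left(15,19 \right)} = 188 + \left(4 \cdot 2 + 141\right) \left(- \frac{10}{19}\right) = 188 + \left(8 + 141\right) \left(- \frac{10}{19}\right) = 188 + 149 \left(- \frac{10}{19}\right) = 188 - \frac{1490}{19} = \frac{2082}{19}$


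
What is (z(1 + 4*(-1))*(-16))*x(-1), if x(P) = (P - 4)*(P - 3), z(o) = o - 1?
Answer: 1280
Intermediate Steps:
z(o) = -1 + o
x(P) = (-4 + P)*(-3 + P)
(z(1 + 4*(-1))*(-16))*x(-1) = ((-1 + (1 + 4*(-1)))*(-16))*(12 + (-1)² - 7*(-1)) = ((-1 + (1 - 4))*(-16))*(12 + 1 + 7) = ((-1 - 3)*(-16))*20 = -4*(-16)*20 = 64*20 = 1280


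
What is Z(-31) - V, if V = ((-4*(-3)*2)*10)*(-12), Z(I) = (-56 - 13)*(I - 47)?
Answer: 8262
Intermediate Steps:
Z(I) = 3243 - 69*I (Z(I) = -69*(-47 + I) = 3243 - 69*I)
V = -2880 (V = ((12*2)*10)*(-12) = (24*10)*(-12) = 240*(-12) = -2880)
Z(-31) - V = (3243 - 69*(-31)) - 1*(-2880) = (3243 + 2139) + 2880 = 5382 + 2880 = 8262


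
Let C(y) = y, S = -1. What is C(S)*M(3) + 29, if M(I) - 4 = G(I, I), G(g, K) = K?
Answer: 22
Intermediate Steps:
M(I) = 4 + I
C(S)*M(3) + 29 = -(4 + 3) + 29 = -1*7 + 29 = -7 + 29 = 22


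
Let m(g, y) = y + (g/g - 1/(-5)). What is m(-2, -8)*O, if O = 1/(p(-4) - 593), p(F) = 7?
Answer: 17/1465 ≈ 0.011604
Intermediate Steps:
m(g, y) = 6/5 + y (m(g, y) = y + (1 - 1*(-⅕)) = y + (1 + ⅕) = y + 6/5 = 6/5 + y)
O = -1/586 (O = 1/(7 - 593) = 1/(-586) = -1/586 ≈ -0.0017065)
m(-2, -8)*O = (6/5 - 8)*(-1/586) = -34/5*(-1/586) = 17/1465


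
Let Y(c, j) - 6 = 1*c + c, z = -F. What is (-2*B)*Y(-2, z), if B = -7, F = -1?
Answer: 28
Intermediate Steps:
z = 1 (z = -1*(-1) = 1)
Y(c, j) = 6 + 2*c (Y(c, j) = 6 + (1*c + c) = 6 + (c + c) = 6 + 2*c)
(-2*B)*Y(-2, z) = (-2*(-7))*(6 + 2*(-2)) = 14*(6 - 4) = 14*2 = 28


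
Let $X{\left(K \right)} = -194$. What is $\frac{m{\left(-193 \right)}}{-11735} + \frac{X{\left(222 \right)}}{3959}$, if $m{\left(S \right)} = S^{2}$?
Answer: $- \frac{149745381}{46458865} \approx -3.2232$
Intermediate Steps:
$\frac{m{\left(-193 \right)}}{-11735} + \frac{X{\left(222 \right)}}{3959} = \frac{\left(-193\right)^{2}}{-11735} - \frac{194}{3959} = 37249 \left(- \frac{1}{11735}\right) - \frac{194}{3959} = - \frac{37249}{11735} - \frac{194}{3959} = - \frac{149745381}{46458865}$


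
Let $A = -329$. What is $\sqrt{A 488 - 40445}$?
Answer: $3 i \sqrt{22333} \approx 448.33 i$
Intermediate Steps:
$\sqrt{A 488 - 40445} = \sqrt{\left(-329\right) 488 - 40445} = \sqrt{-160552 - 40445} = \sqrt{-200997} = 3 i \sqrt{22333}$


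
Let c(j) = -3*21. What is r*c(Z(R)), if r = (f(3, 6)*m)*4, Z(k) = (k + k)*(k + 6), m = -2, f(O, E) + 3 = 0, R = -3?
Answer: -1512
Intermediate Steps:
f(O, E) = -3 (f(O, E) = -3 + 0 = -3)
Z(k) = 2*k*(6 + k) (Z(k) = (2*k)*(6 + k) = 2*k*(6 + k))
c(j) = -63
r = 24 (r = -3*(-2)*4 = 6*4 = 24)
r*c(Z(R)) = 24*(-63) = -1512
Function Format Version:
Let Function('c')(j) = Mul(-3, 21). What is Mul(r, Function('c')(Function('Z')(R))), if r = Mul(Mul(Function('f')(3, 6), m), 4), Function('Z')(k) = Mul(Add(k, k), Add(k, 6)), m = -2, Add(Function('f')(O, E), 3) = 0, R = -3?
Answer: -1512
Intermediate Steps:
Function('f')(O, E) = -3 (Function('f')(O, E) = Add(-3, 0) = -3)
Function('Z')(k) = Mul(2, k, Add(6, k)) (Function('Z')(k) = Mul(Mul(2, k), Add(6, k)) = Mul(2, k, Add(6, k)))
Function('c')(j) = -63
r = 24 (r = Mul(Mul(-3, -2), 4) = Mul(6, 4) = 24)
Mul(r, Function('c')(Function('Z')(R))) = Mul(24, -63) = -1512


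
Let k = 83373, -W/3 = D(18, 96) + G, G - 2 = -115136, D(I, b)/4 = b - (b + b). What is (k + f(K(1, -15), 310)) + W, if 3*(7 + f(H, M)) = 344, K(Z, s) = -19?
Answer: 1290104/3 ≈ 4.3003e+5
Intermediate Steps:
D(I, b) = -4*b (D(I, b) = 4*(b - (b + b)) = 4*(b - 2*b) = 4*(-b) = -4*b)
G = -115134 (G = 2 - 115136 = -115134)
f(H, M) = 323/3 (f(H, M) = -7 + (1/3)*344 = -7 + 344/3 = 323/3)
W = 346554 (W = -3*(-4*96 - 115134) = -3*(-384 - 115134) = -3*(-115518) = 346554)
(k + f(K(1, -15), 310)) + W = (83373 + 323/3) + 346554 = 250442/3 + 346554 = 1290104/3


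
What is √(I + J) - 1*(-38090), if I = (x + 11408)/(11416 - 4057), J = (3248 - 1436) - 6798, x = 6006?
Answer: 38090 + 32*I*√263562585/7359 ≈ 38090.0 + 70.595*I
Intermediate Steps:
J = -4986 (J = 1812 - 6798 = -4986)
I = 17414/7359 (I = (6006 + 11408)/(11416 - 4057) = 17414/7359 ≈ 2.3664)
√(I + J) - 1*(-38090) = √(17414/7359 - 4986) - 1*(-38090) = √(-36674560/7359) + 38090 = 32*I*√263562585/7359 + 38090 = 38090 + 32*I*√263562585/7359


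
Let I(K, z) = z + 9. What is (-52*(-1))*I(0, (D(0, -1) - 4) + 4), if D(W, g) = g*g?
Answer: 520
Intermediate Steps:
D(W, g) = g²
I(K, z) = 9 + z
(-52*(-1))*I(0, (D(0, -1) - 4) + 4) = (-52*(-1))*(9 + (((-1)² - 4) + 4)) = 52*(9 + ((1 - 4) + 4)) = 52*(9 + (-3 + 4)) = 52*(9 + 1) = 52*10 = 520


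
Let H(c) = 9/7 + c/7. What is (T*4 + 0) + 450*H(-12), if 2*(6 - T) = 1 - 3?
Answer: -1154/7 ≈ -164.86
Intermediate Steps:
T = 7 (T = 6 - (1 - 3)/2 = 6 - ½*(-2) = 6 + 1 = 7)
H(c) = 9/7 + c/7 (H(c) = 9*(⅐) + c*(⅐) = 9/7 + c/7)
(T*4 + 0) + 450*H(-12) = (7*4 + 0) + 450*(9/7 + (⅐)*(-12)) = (28 + 0) + 450*(9/7 - 12/7) = 28 + 450*(-3/7) = 28 - 1350/7 = -1154/7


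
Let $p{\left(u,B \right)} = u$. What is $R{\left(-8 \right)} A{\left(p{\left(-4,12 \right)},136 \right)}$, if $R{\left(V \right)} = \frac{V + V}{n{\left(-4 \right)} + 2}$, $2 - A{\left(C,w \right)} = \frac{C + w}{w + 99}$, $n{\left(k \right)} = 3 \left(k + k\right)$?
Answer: $\frac{2704}{2585} \approx 1.046$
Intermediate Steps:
$n{\left(k \right)} = 6 k$ ($n{\left(k \right)} = 3 \cdot 2 k = 6 k$)
$A{\left(C,w \right)} = 2 - \frac{C + w}{99 + w}$ ($A{\left(C,w \right)} = 2 - \frac{C + w}{w + 99} = 2 - \frac{C + w}{99 + w}$)
$R{\left(V \right)} = - \frac{V}{11}$ ($R{\left(V \right)} = \frac{V + V}{6 \left(-4\right) + 2} = \frac{2 V}{-24 + 2} = \frac{2 V}{-22} = 2 V \left(- \frac{1}{22}\right) = - \frac{V}{11}$)
$R{\left(-8 \right)} A{\left(p{\left(-4,12 \right)},136 \right)} = \left(- \frac{1}{11}\right) \left(-8\right) \frac{198 + 136 - -4}{99 + 136} = \frac{8 \frac{198 + 136 + 4}{235}}{11} = \frac{8 \cdot \frac{1}{235} \cdot 338}{11} = \frac{8}{11} \cdot \frac{338}{235} = \frac{2704}{2585}$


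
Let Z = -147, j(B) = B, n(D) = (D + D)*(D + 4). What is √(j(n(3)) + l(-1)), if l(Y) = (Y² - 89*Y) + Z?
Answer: I*√15 ≈ 3.873*I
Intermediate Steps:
n(D) = 2*D*(4 + D) (n(D) = (2*D)*(4 + D) = 2*D*(4 + D))
l(Y) = -147 + Y² - 89*Y (l(Y) = (Y² - 89*Y) - 147 = -147 + Y² - 89*Y)
√(j(n(3)) + l(-1)) = √(2*3*(4 + 3) + (-147 + (-1)² - 89*(-1))) = √(2*3*7 + (-147 + 1 + 89)) = √(42 - 57) = √(-15) = I*√15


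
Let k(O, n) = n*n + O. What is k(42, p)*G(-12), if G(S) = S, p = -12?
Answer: -2232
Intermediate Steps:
k(O, n) = O + n**2 (k(O, n) = n**2 + O = O + n**2)
k(42, p)*G(-12) = (42 + (-12)**2)*(-12) = (42 + 144)*(-12) = 186*(-12) = -2232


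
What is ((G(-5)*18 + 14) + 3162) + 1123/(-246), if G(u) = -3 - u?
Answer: 789029/246 ≈ 3207.4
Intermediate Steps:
((G(-5)*18 + 14) + 3162) + 1123/(-246) = (((-3 - 1*(-5))*18 + 14) + 3162) + 1123/(-246) = (((-3 + 5)*18 + 14) + 3162) + 1123*(-1/246) = ((2*18 + 14) + 3162) - 1123/246 = ((36 + 14) + 3162) - 1123/246 = (50 + 3162) - 1123/246 = 3212 - 1123/246 = 789029/246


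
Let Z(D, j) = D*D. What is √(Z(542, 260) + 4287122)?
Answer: √4580886 ≈ 2140.3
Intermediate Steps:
Z(D, j) = D²
√(Z(542, 260) + 4287122) = √(542² + 4287122) = √(293764 + 4287122) = √4580886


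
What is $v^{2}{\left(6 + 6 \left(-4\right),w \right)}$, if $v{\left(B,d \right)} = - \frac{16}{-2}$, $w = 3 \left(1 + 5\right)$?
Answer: $64$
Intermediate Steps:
$w = 18$ ($w = 3 \cdot 6 = 18$)
$v{\left(B,d \right)} = 8$ ($v{\left(B,d \right)} = \left(-16\right) \left(- \frac{1}{2}\right) = 8$)
$v^{2}{\left(6 + 6 \left(-4\right),w \right)} = 8^{2} = 64$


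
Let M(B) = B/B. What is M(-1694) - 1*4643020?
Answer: -4643019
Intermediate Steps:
M(B) = 1
M(-1694) - 1*4643020 = 1 - 1*4643020 = 1 - 4643020 = -4643019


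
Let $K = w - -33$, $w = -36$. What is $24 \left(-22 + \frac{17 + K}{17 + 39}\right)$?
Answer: $-522$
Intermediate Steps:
$K = -3$ ($K = -36 - -33 = -36 + 33 = -3$)
$24 \left(-22 + \frac{17 + K}{17 + 39}\right) = 24 \left(-22 + \frac{17 - 3}{17 + 39}\right) = 24 \left(-22 + \frac{14}{56}\right) = 24 \left(-22 + 14 \cdot \frac{1}{56}\right) = 24 \left(-22 + \frac{1}{4}\right) = 24 \left(- \frac{87}{4}\right) = -522$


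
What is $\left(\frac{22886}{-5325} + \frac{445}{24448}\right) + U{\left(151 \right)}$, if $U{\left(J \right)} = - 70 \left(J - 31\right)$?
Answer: $- \frac{1094116187303}{130185600} \approx -8404.3$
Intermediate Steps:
$U{\left(J \right)} = 2170 - 70 J$ ($U{\left(J \right)} = - 70 \left(-31 + J\right) = 2170 - 70 J$)
$\left(\frac{22886}{-5325} + \frac{445}{24448}\right) + U{\left(151 \right)} = \left(\frac{22886}{-5325} + \frac{445}{24448}\right) + \left(2170 - 10570\right) = \left(22886 \left(- \frac{1}{5325}\right) + 445 \cdot \frac{1}{24448}\right) + \left(2170 - 10570\right) = \left(- \frac{22886}{5325} + \frac{445}{24448}\right) - 8400 = - \frac{557147303}{130185600} - 8400 = - \frac{1094116187303}{130185600}$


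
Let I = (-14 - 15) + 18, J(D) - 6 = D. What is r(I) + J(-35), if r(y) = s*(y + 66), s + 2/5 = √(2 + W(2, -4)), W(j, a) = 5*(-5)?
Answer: -51 + 55*I*√23 ≈ -51.0 + 263.77*I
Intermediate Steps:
W(j, a) = -25
J(D) = 6 + D
s = -⅖ + I*√23 (s = -⅖ + √(2 - 25) = -⅖ + √(-23) = -⅖ + I*√23 ≈ -0.4 + 4.7958*I)
I = -11 (I = -29 + 18 = -11)
r(y) = (66 + y)*(-⅖ + I*√23) (r(y) = (-⅖ + I*√23)*(y + 66) = (-⅖ + I*√23)*(66 + y) = (66 + y)*(-⅖ + I*√23))
r(I) + J(-35) = -(2 - 5*I*√23)*(66 - 11)/5 + (6 - 35) = -⅕*(2 - 5*I*√23)*55 - 29 = (-22 + 55*I*√23) - 29 = -51 + 55*I*√23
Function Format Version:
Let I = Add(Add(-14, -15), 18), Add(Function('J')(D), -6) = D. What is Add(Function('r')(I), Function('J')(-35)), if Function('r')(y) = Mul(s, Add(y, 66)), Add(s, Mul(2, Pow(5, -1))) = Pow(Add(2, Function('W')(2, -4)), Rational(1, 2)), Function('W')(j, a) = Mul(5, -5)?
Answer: Add(-51, Mul(55, I, Pow(23, Rational(1, 2)))) ≈ Add(-51.000, Mul(263.77, I))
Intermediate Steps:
Function('W')(j, a) = -25
Function('J')(D) = Add(6, D)
s = Add(Rational(-2, 5), Mul(I, Pow(23, Rational(1, 2)))) (s = Add(Rational(-2, 5), Pow(Add(2, -25), Rational(1, 2))) = Add(Rational(-2, 5), Pow(-23, Rational(1, 2))) = Add(Rational(-2, 5), Mul(I, Pow(23, Rational(1, 2)))) ≈ Add(-0.40000, Mul(4.7958, I)))
I = -11 (I = Add(-29, 18) = -11)
Function('r')(y) = Mul(Add(66, y), Add(Rational(-2, 5), Mul(I, Pow(23, Rational(1, 2))))) (Function('r')(y) = Mul(Add(Rational(-2, 5), Mul(I, Pow(23, Rational(1, 2)))), Add(y, 66)) = Mul(Add(Rational(-2, 5), Mul(I, Pow(23, Rational(1, 2)))), Add(66, y)) = Mul(Add(66, y), Add(Rational(-2, 5), Mul(I, Pow(23, Rational(1, 2))))))
Add(Function('r')(I), Function('J')(-35)) = Add(Mul(Rational(-1, 5), Add(2, Mul(-5, I, Pow(23, Rational(1, 2)))), Add(66, -11)), Add(6, -35)) = Add(Mul(Rational(-1, 5), Add(2, Mul(-5, I, Pow(23, Rational(1, 2)))), 55), -29) = Add(Add(-22, Mul(55, I, Pow(23, Rational(1, 2)))), -29) = Add(-51, Mul(55, I, Pow(23, Rational(1, 2))))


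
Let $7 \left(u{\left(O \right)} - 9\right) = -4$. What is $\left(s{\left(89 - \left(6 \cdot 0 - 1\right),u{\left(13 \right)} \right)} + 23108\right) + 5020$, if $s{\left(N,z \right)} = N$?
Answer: $28218$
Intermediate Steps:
$u{\left(O \right)} = \frac{59}{7}$ ($u{\left(O \right)} = 9 + \frac{1}{7} \left(-4\right) = 9 - \frac{4}{7} = \frac{59}{7}$)
$\left(s{\left(89 - \left(6 \cdot 0 - 1\right),u{\left(13 \right)} \right)} + 23108\right) + 5020 = \left(\left(89 - \left(6 \cdot 0 - 1\right)\right) + 23108\right) + 5020 = \left(\left(89 - \left(0 - 1\right)\right) + 23108\right) + 5020 = \left(\left(89 - -1\right) + 23108\right) + 5020 = \left(\left(89 + 1\right) + 23108\right) + 5020 = \left(90 + 23108\right) + 5020 = 23198 + 5020 = 28218$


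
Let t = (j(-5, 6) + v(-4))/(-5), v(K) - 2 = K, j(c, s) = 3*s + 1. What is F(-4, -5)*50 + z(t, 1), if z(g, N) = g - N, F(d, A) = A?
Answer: -1272/5 ≈ -254.40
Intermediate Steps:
j(c, s) = 1 + 3*s
v(K) = 2 + K
t = -17/5 (t = ((1 + 3*6) + (2 - 4))/(-5) = ((1 + 18) - 2)*(-1/5) = (19 - 2)*(-1/5) = 17*(-1/5) = -17/5 ≈ -3.4000)
F(-4, -5)*50 + z(t, 1) = -5*50 + (-17/5 - 1*1) = -250 + (-17/5 - 1) = -250 - 22/5 = -1272/5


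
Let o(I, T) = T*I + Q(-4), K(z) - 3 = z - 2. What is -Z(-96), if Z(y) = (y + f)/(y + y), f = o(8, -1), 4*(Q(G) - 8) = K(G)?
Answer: -129/256 ≈ -0.50391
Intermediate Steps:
K(z) = 1 + z (K(z) = 3 + (z - 2) = 3 + (-2 + z) = 1 + z)
Q(G) = 33/4 + G/4 (Q(G) = 8 + (1 + G)/4 = 8 + (1/4 + G/4) = 33/4 + G/4)
o(I, T) = 29/4 + I*T (o(I, T) = T*I + (33/4 + (1/4)*(-4)) = I*T + (33/4 - 1) = I*T + 29/4 = 29/4 + I*T)
f = -3/4 (f = 29/4 + 8*(-1) = 29/4 - 8 = -3/4 ≈ -0.75000)
Z(y) = (-3/4 + y)/(2*y) (Z(y) = (y - 3/4)/(y + y) = (-3/4 + y)/((2*y)) = (-3/4 + y)*(1/(2*y)) = (-3/4 + y)/(2*y))
-Z(-96) = -(-3 + 4*(-96))/(8*(-96)) = -(-1)*(-3 - 384)/(8*96) = -(-1)*(-387)/(8*96) = -1*129/256 = -129/256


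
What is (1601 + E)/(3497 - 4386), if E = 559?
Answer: -2160/889 ≈ -2.4297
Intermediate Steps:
(1601 + E)/(3497 - 4386) = (1601 + 559)/(3497 - 4386) = 2160/(-889) = 2160*(-1/889) = -2160/889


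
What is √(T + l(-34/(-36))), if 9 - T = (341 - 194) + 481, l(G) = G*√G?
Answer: √(-200556 + 51*√34)/18 ≈ 24.861*I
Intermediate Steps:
l(G) = G^(3/2)
T = -619 (T = 9 - ((341 - 194) + 481) = 9 - (147 + 481) = 9 - 1*628 = 9 - 628 = -619)
√(T + l(-34/(-36))) = √(-619 + (-34/(-36))^(3/2)) = √(-619 + (-34*(-1/36))^(3/2)) = √(-619 + (17/18)^(3/2)) = √(-619 + 17*√34/108)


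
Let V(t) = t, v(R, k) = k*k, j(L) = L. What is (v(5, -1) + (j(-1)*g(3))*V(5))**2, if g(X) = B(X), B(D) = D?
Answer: 196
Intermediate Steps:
v(R, k) = k**2
g(X) = X
(v(5, -1) + (j(-1)*g(3))*V(5))**2 = ((-1)**2 - 1*3*5)**2 = (1 - 3*5)**2 = (1 - 15)**2 = (-14)**2 = 196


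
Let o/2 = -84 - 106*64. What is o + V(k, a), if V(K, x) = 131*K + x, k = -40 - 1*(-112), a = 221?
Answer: -4083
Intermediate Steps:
k = 72 (k = -40 + 112 = 72)
V(K, x) = x + 131*K
o = -13736 (o = 2*(-84 - 106*64) = 2*(-84 - 6784) = 2*(-6868) = -13736)
o + V(k, a) = -13736 + (221 + 131*72) = -13736 + (221 + 9432) = -13736 + 9653 = -4083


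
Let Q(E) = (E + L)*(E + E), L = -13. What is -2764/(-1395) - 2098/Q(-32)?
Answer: 18643/14880 ≈ 1.2529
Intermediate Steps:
Q(E) = 2*E*(-13 + E) (Q(E) = (E - 13)*(E + E) = (-13 + E)*(2*E) = 2*E*(-13 + E))
-2764/(-1395) - 2098/Q(-32) = -2764/(-1395) - 2098*(-1/(64*(-13 - 32))) = -2764*(-1/1395) - 2098/(2*(-32)*(-45)) = 2764/1395 - 2098/2880 = 2764/1395 - 2098*1/2880 = 2764/1395 - 1049/1440 = 18643/14880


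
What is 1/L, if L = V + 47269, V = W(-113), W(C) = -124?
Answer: 1/47145 ≈ 2.1211e-5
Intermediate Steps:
V = -124
L = 47145 (L = -124 + 47269 = 47145)
1/L = 1/47145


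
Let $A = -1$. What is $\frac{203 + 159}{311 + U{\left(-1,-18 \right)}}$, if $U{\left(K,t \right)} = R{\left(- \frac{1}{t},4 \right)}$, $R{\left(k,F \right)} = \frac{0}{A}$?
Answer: $\frac{362}{311} \approx 1.164$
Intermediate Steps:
$R{\left(k,F \right)} = 0$ ($R{\left(k,F \right)} = \frac{0}{-1} = 0 \left(-1\right) = 0$)
$U{\left(K,t \right)} = 0$
$\frac{203 + 159}{311 + U{\left(-1,-18 \right)}} = \frac{203 + 159}{311 + 0} = \frac{362}{311}$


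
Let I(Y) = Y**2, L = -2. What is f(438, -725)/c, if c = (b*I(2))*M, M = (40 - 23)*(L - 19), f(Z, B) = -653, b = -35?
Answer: -653/49980 ≈ -0.013065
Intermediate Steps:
M = -357 (M = (40 - 23)*(-2 - 19) = 17*(-21) = -357)
c = 49980 (c = -35*2**2*(-357) = -35*4*(-357) = -140*(-357) = 49980)
f(438, -725)/c = -653/49980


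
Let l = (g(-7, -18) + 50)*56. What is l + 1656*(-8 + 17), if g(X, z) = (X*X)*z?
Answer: -31688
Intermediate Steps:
g(X, z) = z*X² (g(X, z) = X²*z = z*X²)
l = -46592 (l = (-18*(-7)² + 50)*56 = (-18*49 + 50)*56 = (-882 + 50)*56 = -832*56 = -46592)
l + 1656*(-8 + 17) = -46592 + 1656*(-8 + 17) = -46592 + 1656*9 = -46592 + 14904 = -31688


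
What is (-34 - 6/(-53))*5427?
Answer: -9746892/53 ≈ -1.8390e+5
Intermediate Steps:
(-34 - 6/(-53))*5427 = (-34 - 6*(-1)/53)*5427 = (-34 - 1*(-6/53))*5427 = (-34 + 6/53)*5427 = -1796/53*5427 = -9746892/53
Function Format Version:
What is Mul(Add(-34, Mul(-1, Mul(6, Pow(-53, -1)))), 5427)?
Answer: Rational(-9746892, 53) ≈ -1.8390e+5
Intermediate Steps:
Mul(Add(-34, Mul(-1, Mul(6, Pow(-53, -1)))), 5427) = Mul(Add(-34, Mul(-1, Mul(6, Rational(-1, 53)))), 5427) = Mul(Add(-34, Mul(-1, Rational(-6, 53))), 5427) = Mul(Add(-34, Rational(6, 53)), 5427) = Mul(Rational(-1796, 53), 5427) = Rational(-9746892, 53)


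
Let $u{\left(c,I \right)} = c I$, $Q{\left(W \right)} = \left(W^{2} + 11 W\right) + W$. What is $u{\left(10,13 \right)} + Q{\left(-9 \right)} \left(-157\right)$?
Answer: $4369$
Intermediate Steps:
$Q{\left(W \right)} = W^{2} + 12 W$
$u{\left(c,I \right)} = I c$
$u{\left(10,13 \right)} + Q{\left(-9 \right)} \left(-157\right) = 13 \cdot 10 + - 9 \left(12 - 9\right) \left(-157\right) = 130 + \left(-9\right) 3 \left(-157\right) = 130 - -4239 = 130 + 4239 = 4369$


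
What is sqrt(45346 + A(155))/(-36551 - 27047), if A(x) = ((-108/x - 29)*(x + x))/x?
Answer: -6*sqrt(7555630)/4928845 ≈ -0.0033461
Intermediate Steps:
A(x) = -58 - 216/x (A(x) = ((-29 - 108/x)*(2*x))/x = (2*x*(-29 - 108/x))/x = -58 - 216/x)
sqrt(45346 + A(155))/(-36551 - 27047) = sqrt(45346 + (-58 - 216/155))/(-36551 - 27047) = sqrt(45346 + (-58 - 216*1/155))/(-63598) = sqrt(45346 + (-58 - 216/155))*(-1/63598) = sqrt(45346 - 9206/155)*(-1/63598) = sqrt(7019424/155)*(-1/63598) = (12*sqrt(7555630)/155)*(-1/63598) = -6*sqrt(7555630)/4928845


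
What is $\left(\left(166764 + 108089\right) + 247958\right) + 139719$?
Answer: $662530$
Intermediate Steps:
$\left(\left(166764 + 108089\right) + 247958\right) + 139719 = \left(274853 + 247958\right) + 139719 = 522811 + 139719 = 662530$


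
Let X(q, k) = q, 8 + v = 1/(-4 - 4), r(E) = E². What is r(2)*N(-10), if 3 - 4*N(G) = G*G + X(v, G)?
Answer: -711/8 ≈ -88.875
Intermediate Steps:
v = -65/8 (v = -8 + 1/(-4 - 4) = -8 + 1/(-8) = -8 - ⅛ = -65/8 ≈ -8.1250)
N(G) = 89/32 - G²/4 (N(G) = ¾ - (G*G - 65/8)/4 = ¾ - (G² - 65/8)/4 = ¾ - (-65/8 + G²)/4 = ¾ + (65/32 - G²/4) = 89/32 - G²/4)
r(2)*N(-10) = 2²*(89/32 - ¼*(-10)²) = 4*(89/32 - ¼*100) = 4*(89/32 - 25) = 4*(-711/32) = -711/8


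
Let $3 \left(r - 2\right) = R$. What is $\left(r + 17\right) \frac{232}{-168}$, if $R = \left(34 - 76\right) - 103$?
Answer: $\frac{2552}{63} \approx 40.508$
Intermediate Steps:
$R = -145$ ($R = \left(34 - 76\right) - 103 = -42 - 103 = -145$)
$r = - \frac{139}{3}$ ($r = 2 + \frac{1}{3} \left(-145\right) = 2 - \frac{145}{3} = - \frac{139}{3} \approx -46.333$)
$\left(r + 17\right) \frac{232}{-168} = \left(- \frac{139}{3} + 17\right) \frac{232}{-168} = - \frac{88 \cdot 232 \left(- \frac{1}{168}\right)}{3} = \left(- \frac{88}{3}\right) \left(- \frac{29}{21}\right) = \frac{2552}{63}$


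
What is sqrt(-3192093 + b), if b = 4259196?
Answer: 3*sqrt(118567) ≈ 1033.0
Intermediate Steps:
sqrt(-3192093 + b) = sqrt(-3192093 + 4259196) = sqrt(1067103) = 3*sqrt(118567)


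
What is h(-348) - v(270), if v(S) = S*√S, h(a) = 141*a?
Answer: -49068 - 810*√30 ≈ -53505.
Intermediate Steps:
v(S) = S^(3/2)
h(-348) - v(270) = 141*(-348) - 270^(3/2) = -49068 - 810*√30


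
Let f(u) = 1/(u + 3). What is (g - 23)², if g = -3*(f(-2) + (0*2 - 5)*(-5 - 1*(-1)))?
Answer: 7396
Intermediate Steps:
f(u) = 1/(3 + u)
g = -63 (g = -3*(1/(3 - 2) + (0*2 - 5)*(-5 - 1*(-1))) = -3*(1/1 + (0 - 5)*(-5 + 1)) = -3*(1 - 5*(-4)) = -3*(1 + 20) = -3*21 = -63)
(g - 23)² = (-63 - 23)² = (-86)² = 7396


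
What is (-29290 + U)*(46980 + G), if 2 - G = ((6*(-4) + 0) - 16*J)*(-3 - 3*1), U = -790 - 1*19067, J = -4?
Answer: -2320819634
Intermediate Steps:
U = -19857 (U = -790 - 19067 = -19857)
G = 242 (G = 2 - ((6*(-4) + 0) - 16*(-4))*(-3 - 3*1) = 2 - ((-24 + 0) + 64)*(-3 - 3) = 2 - (-24 + 64)*(-6) = 2 - 40*(-6) = 2 - 1*(-240) = 2 + 240 = 242)
(-29290 + U)*(46980 + G) = (-29290 - 19857)*(46980 + 242) = -49147*47222 = -2320819634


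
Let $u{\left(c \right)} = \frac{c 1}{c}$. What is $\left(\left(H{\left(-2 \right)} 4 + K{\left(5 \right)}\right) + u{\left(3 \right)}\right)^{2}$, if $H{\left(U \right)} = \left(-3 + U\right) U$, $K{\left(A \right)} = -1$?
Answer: $1600$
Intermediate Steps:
$H{\left(U \right)} = U \left(-3 + U\right)$
$u{\left(c \right)} = 1$ ($u{\left(c \right)} = \frac{c}{c} = 1$)
$\left(\left(H{\left(-2 \right)} 4 + K{\left(5 \right)}\right) + u{\left(3 \right)}\right)^{2} = \left(\left(- 2 \left(-3 - 2\right) 4 - 1\right) + 1\right)^{2} = \left(\left(\left(-2\right) \left(-5\right) 4 - 1\right) + 1\right)^{2} = \left(\left(10 \cdot 4 - 1\right) + 1\right)^{2} = \left(\left(40 - 1\right) + 1\right)^{2} = \left(39 + 1\right)^{2} = 40^{2} = 1600$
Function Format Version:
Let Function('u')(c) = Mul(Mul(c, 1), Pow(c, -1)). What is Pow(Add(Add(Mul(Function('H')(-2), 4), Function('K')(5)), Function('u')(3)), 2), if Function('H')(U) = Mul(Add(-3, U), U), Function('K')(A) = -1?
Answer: 1600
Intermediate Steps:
Function('H')(U) = Mul(U, Add(-3, U))
Function('u')(c) = 1 (Function('u')(c) = Mul(c, Pow(c, -1)) = 1)
Pow(Add(Add(Mul(Function('H')(-2), 4), Function('K')(5)), Function('u')(3)), 2) = Pow(Add(Add(Mul(Mul(-2, Add(-3, -2)), 4), -1), 1), 2) = Pow(Add(Add(Mul(Mul(-2, -5), 4), -1), 1), 2) = Pow(Add(Add(Mul(10, 4), -1), 1), 2) = Pow(Add(Add(40, -1), 1), 2) = Pow(Add(39, 1), 2) = Pow(40, 2) = 1600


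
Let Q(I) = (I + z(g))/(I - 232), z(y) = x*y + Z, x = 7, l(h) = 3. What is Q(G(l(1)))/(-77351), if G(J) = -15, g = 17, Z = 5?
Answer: 109/19105697 ≈ 5.7051e-6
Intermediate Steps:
z(y) = 5 + 7*y (z(y) = 7*y + 5 = 5 + 7*y)
Q(I) = (124 + I)/(-232 + I) (Q(I) = (I + (5 + 7*17))/(I - 232) = (I + (5 + 119))/(-232 + I) = (I + 124)/(-232 + I) = (124 + I)/(-232 + I))
Q(G(l(1)))/(-77351) = ((124 - 15)/(-232 - 15))/(-77351) = (109/(-247))*(-1/77351) = -1/247*109*(-1/77351) = -109/247*(-1/77351) = 109/19105697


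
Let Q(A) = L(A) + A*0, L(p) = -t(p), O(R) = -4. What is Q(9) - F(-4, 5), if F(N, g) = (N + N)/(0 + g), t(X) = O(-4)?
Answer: 28/5 ≈ 5.6000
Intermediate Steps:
t(X) = -4
L(p) = 4 (L(p) = -1*(-4) = 4)
F(N, g) = 2*N/g (F(N, g) = (2*N)/g = 2*N/g)
Q(A) = 4 (Q(A) = 4 + A*0 = 4 + 0 = 4)
Q(9) - F(-4, 5) = 4 - 2*(-4)/5 = 4 - 1*(-8/5) = 4 + 8/5 = 28/5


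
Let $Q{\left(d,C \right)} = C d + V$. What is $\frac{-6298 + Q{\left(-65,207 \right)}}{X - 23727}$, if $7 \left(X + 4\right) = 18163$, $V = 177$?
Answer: $\frac{68516}{73977} \approx 0.92618$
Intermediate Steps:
$X = \frac{18135}{7}$ ($X = -4 + \frac{1}{7} \cdot 18163 = -4 + \frac{18163}{7} = \frac{18135}{7} \approx 2590.7$)
$Q{\left(d,C \right)} = 177 + C d$ ($Q{\left(d,C \right)} = C d + 177 = 177 + C d$)
$\frac{-6298 + Q{\left(-65,207 \right)}}{X - 23727} = \frac{-6298 + \left(177 + 207 \left(-65\right)\right)}{\frac{18135}{7} - 23727} = \frac{-6298 + \left(177 - 13455\right)}{- \frac{147954}{7}} = \left(-6298 - 13278\right) \left(- \frac{7}{147954}\right) = \left(-19576\right) \left(- \frac{7}{147954}\right) = \frac{68516}{73977}$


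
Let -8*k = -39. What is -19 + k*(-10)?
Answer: -271/4 ≈ -67.750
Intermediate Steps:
k = 39/8 (k = -⅛*(-39) = 39/8 ≈ 4.8750)
-19 + k*(-10) = -19 + (39/8)*(-10) = -19 - 195/4 = -271/4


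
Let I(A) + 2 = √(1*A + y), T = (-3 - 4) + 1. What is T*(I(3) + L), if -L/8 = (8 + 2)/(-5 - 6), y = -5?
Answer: -348/11 - 6*I*√2 ≈ -31.636 - 8.4853*I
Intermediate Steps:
L = 80/11 (L = -8*(8 + 2)/(-5 - 6) = -80/(-11) = -80*(-1)/11 = -8*(-10/11) = 80/11 ≈ 7.2727)
T = -6 (T = -7 + 1 = -6)
I(A) = -2 + √(-5 + A) (I(A) = -2 + √(1*A - 5) = -2 + √(A - 5) = -2 + √(-5 + A))
T*(I(3) + L) = -6*((-2 + √(-5 + 3)) + 80/11) = -6*((-2 + √(-2)) + 80/11) = -6*((-2 + I*√2) + 80/11) = -6*(58/11 + I*√2) = -348/11 - 6*I*√2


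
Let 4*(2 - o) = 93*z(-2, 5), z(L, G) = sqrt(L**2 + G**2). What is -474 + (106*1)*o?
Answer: -262 - 4929*sqrt(29)/2 ≈ -13534.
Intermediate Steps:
z(L, G) = sqrt(G**2 + L**2)
o = 2 - 93*sqrt(29)/4 (o = 2 - 93*sqrt(5**2 + (-2)**2)/4 = 2 - 93*sqrt(25 + 4)/4 = 2 - 93*sqrt(29)/4 ≈ -123.21)
-474 + (106*1)*o = -474 + (106*1)*(2 - 93*sqrt(29)/4) = -474 + 106*(2 - 93*sqrt(29)/4) = -474 + (212 - 4929*sqrt(29)/2) = -262 - 4929*sqrt(29)/2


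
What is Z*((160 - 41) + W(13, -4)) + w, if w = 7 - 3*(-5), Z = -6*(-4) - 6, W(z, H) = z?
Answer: 2398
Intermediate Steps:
Z = 18 (Z = 24 - 6 = 18)
w = 22 (w = 7 + 15 = 22)
Z*((160 - 41) + W(13, -4)) + w = 18*((160 - 41) + 13) + 22 = 18*(119 + 13) + 22 = 18*132 + 22 = 2376 + 22 = 2398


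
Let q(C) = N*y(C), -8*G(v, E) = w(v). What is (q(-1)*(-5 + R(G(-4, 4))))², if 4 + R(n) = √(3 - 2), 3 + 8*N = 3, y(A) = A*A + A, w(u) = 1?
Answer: 0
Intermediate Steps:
y(A) = A + A² (y(A) = A² + A = A + A²)
G(v, E) = -⅛ (G(v, E) = -⅛*1 = -⅛)
N = 0 (N = -3/8 + (⅛)*3 = -3/8 + 3/8 = 0)
q(C) = 0 (q(C) = 0*(C*(1 + C)) = 0)
R(n) = -3 (R(n) = -4 + √(3 - 2) = -4 + √1 = -4 + 1 = -3)
(q(-1)*(-5 + R(G(-4, 4))))² = (0*(-5 - 3))² = (0*(-8))² = 0² = 0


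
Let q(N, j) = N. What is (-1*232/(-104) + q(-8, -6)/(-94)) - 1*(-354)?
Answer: 217709/611 ≈ 356.32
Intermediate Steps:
(-1*232/(-104) + q(-8, -6)/(-94)) - 1*(-354) = (-1*232/(-104) - 8/(-94)) - 1*(-354) = (-232*(-1/104) - 8*(-1/94)) + 354 = (29/13 + 4/47) + 354 = 1415/611 + 354 = 217709/611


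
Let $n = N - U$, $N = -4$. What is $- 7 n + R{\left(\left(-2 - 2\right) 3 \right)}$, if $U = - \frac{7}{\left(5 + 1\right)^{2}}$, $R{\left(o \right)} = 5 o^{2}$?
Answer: $\frac{26879}{36} \approx 746.64$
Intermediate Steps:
$U = - \frac{7}{36}$ ($U = - \frac{7}{6^{2}} = - \frac{7}{36} \approx -0.19444$)
$n = - \frac{137}{36}$ ($n = -4 - - \frac{7}{36} = -4 + \frac{7}{36} = - \frac{137}{36} \approx -3.8056$)
$- 7 n + R{\left(\left(-2 - 2\right) 3 \right)} = \left(-7\right) \left(- \frac{137}{36}\right) + 5 \left(\left(-2 - 2\right) 3\right)^{2} = \frac{959}{36} + 5 \left(\left(-4\right) 3\right)^{2} = \frac{959}{36} + 5 \left(-12\right)^{2} = \frac{959}{36} + 5 \cdot 144 = \frac{959}{36} + 720 = \frac{26879}{36}$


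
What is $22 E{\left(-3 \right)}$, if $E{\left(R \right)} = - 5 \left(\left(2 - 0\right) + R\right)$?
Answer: $110$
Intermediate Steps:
$E{\left(R \right)} = -10 - 5 R$ ($E{\left(R \right)} = - 5 \left(\left(2 + 0\right) + R\right) = - 5 \left(2 + R\right) = -10 - 5 R$)
$22 E{\left(-3 \right)} = 22 \left(-10 - -15\right) = 22 \left(-10 + 15\right) = 22 \cdot 5 = 110$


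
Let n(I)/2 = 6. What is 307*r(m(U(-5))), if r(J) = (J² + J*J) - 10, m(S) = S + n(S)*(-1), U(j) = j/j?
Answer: 71224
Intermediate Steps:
U(j) = 1
n(I) = 12 (n(I) = 2*6 = 12)
m(S) = -12 + S (m(S) = S + 12*(-1) = S - 12 = -12 + S)
r(J) = -10 + 2*J² (r(J) = (J² + J²) - 10 = 2*J² - 10 = -10 + 2*J²)
307*r(m(U(-5))) = 307*(-10 + 2*(-12 + 1)²) = 307*(-10 + 2*(-11)²) = 307*(-10 + 2*121) = 307*(-10 + 242) = 307*232 = 71224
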